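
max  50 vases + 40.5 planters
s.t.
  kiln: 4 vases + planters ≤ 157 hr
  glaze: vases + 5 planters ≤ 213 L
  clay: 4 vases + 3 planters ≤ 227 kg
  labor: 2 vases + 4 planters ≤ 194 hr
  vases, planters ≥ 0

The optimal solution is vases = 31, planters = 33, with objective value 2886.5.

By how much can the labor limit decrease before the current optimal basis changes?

115.5

Binding constraints: kiln, labor. The basis is B = [[4,1],[2,4]] with det 14.
Per unit decrease in labor, x* moves by d = (0.0714, -0.2857).
The basis stays optimal until planters reaches 0; allowable decrease = 115.5 hr.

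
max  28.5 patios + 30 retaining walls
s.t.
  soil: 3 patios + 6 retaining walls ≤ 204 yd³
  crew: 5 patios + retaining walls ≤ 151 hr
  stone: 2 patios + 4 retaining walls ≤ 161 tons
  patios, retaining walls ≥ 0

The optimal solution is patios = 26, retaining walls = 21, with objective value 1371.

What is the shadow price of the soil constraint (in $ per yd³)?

4.5

Check each constraint at x*: soil 204/204 (tight); crew 151/151 (tight); stone 136/161 (slack 25).
Slack constraints have shadow price 0 (complementary slackness).
From A_Bᵀ y = c: 3·y_soil + 5·y_crew = 28.5; 6·y_soil + 1·y_crew = 30.
This yields shadow prices y_soil = 4.5, y_crew = 3.
Shadow price of soil = 4.5.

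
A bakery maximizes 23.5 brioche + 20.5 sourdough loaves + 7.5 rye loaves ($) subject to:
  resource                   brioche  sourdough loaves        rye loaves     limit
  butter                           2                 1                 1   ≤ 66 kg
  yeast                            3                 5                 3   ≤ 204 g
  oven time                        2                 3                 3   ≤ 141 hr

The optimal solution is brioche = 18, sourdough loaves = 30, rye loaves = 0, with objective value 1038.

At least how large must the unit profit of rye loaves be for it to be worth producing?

15.5

Check each constraint at x*: butter 66/66 (tight); yeast 204/204 (tight); oven time 126/141 (slack 15).
Slack constraints have shadow price 0 (complementary slackness).
Dual feasibility on the basic columns requires 2·y_butter + 3·y_yeast = 23.5, 1·y_butter + 5·y_yeast = 20.5.
This yields shadow prices y_butter = 8, y_yeast = 2.5.
rye loaves enters the basis when its profit ≥ yᵀa₃ = 8·1 + 2.5·3 = 15.5.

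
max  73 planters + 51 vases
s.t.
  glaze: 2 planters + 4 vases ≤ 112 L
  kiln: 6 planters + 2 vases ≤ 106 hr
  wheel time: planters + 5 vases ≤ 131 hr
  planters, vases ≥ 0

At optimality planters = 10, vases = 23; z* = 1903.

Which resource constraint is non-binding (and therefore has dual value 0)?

glaze: 112/112 (binding)
kiln: 106/106 (binding)
wheel time: 125/131 (slack 6)
By complementary slackness, a constraint with positive slack has shadow price 0 → wheel time.

wheel time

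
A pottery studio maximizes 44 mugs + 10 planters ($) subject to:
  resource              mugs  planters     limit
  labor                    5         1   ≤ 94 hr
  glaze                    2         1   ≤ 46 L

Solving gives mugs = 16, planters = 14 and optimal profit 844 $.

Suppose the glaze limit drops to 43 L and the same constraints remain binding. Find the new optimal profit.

At the optimum: labor uses 94 of 94 (binding); glaze uses 46 of 46 (binding).
Dual feasibility on the basic columns requires 5·y_labor + 2·y_glaze = 44, 1·y_labor + 1·y_glaze = 10.
Solving: y_labor = 8, y_glaze = 2.
Δz = y_glaze·Δb = 2 × (-3) = -6, so new z* = 844 − 6 = 838.

838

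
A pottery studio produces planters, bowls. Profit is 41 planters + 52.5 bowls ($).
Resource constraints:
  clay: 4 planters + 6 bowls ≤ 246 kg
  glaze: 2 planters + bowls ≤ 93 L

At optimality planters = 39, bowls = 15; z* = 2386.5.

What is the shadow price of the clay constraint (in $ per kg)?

Check each constraint at x*: clay 246/246 (tight); glaze 93/93 (tight).
The binding rows give the dual system: 4·y_clay + 2·y_glaze = 41 and 6·y_clay + 1·y_glaze = 52.5.
This yields shadow prices y_clay = 8, y_glaze = 4.5.
Shadow price of clay = 8.

8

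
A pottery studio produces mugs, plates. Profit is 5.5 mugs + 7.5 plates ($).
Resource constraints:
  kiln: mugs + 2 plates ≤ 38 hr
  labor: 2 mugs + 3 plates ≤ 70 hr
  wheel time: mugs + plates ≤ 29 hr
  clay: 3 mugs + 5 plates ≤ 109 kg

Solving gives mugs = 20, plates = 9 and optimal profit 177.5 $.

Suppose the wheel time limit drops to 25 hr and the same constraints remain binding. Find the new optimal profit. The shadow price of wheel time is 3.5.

Δb = -4, so new z* = 177.5 + (3.5)·(-4) = 177.5 − 14 = 163.5.

163.5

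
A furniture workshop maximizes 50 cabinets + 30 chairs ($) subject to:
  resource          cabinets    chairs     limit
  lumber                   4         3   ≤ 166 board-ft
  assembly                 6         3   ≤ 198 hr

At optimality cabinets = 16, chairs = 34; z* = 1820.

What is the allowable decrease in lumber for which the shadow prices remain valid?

34

Binding constraints: lumber, assembly. The basis is B = [[4,3],[6,3]] with det -6.
Per unit decrease in lumber, x* moves by d = (0.5, -1).
The basis stays optimal until chairs reaches 0; allowable decrease = 34 board-ft.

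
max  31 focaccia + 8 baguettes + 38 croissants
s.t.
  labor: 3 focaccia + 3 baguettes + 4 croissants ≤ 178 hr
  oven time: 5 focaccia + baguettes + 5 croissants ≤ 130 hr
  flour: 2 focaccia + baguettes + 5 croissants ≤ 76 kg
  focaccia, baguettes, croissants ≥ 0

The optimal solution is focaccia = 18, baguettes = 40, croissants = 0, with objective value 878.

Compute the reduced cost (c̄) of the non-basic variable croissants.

Check each constraint at x*: labor 174/178 (slack 4); oven time 130/130 (tight); flour 76/76 (tight).
Slack constraints have shadow price 0 (complementary slackness).
From A_Bᵀ y = c: 5·y_oven time + 2·y_flour = 31; 1·y_oven time + 1·y_flour = 8.
→ y_oven time = 5 and y_flour = 3.
Reduced cost of croissants: c₃ − yᵀa₃ = 38 − (5·5 + 3·5) = 38 − 40 = -2.

-2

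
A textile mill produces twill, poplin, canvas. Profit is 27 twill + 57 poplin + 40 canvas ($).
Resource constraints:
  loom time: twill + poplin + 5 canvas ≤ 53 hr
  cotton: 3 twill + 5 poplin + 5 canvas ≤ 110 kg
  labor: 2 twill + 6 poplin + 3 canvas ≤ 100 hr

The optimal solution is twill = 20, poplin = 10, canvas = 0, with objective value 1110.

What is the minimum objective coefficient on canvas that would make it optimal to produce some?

Check each constraint at x*: loom time 30/53 (slack 23); cotton 110/110 (tight); labor 100/100 (tight).
Since loom time is not tight, its dual is 0.
The binding rows give the dual system: 3·y_cotton + 2·y_labor = 27 and 5·y_cotton + 6·y_labor = 57.
This yields shadow prices y_cotton = 6, y_labor = 4.5.
canvas enters the basis when its profit ≥ yᵀa₃ = 6·5 + 4.5·3 = 43.5.

43.5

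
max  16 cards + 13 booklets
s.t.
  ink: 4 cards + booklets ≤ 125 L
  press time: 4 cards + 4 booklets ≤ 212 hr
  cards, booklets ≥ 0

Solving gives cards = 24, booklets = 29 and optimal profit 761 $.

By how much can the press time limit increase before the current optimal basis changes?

Binding constraints: ink, press time. The basis is B = [[4,1],[4,4]] with det 12.
Per unit increase in press time, x* moves by d = (-0.0833, 0.3333).
The basis stays optimal until cards reaches 0; allowable increase = 288 hr.

288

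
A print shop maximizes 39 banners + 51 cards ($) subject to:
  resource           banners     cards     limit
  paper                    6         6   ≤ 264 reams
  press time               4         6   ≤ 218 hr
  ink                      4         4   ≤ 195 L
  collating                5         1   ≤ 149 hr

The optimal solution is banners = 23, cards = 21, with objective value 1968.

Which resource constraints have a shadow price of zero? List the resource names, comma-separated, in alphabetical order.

paper: 264/264 (binding)
press time: 218/218 (binding)
ink: 176/195 (slack 19)
collating: 136/149 (slack 13)
By complementary slackness, a constraint with positive slack has shadow price 0 → collating, ink.

collating, ink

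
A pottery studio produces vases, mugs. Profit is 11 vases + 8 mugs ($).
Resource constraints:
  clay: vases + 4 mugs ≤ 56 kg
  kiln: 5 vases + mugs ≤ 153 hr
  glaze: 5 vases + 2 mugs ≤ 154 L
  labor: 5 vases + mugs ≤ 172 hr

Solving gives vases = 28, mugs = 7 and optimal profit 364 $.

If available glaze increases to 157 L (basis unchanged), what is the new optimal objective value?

370

Binding: clay and glaze. Non-binding: kiln (6 unused), labor (25 unused).
Slack constraints have shadow price 0 (complementary slackness).
From A_Bᵀ y = c: 1·y_clay + 5·y_glaze = 11; 4·y_clay + 2·y_glaze = 8.
This yields shadow prices y_clay = 1, y_glaze = 2.
Δz = y_glaze·Δb = 2 × (3) = 6, so new z* = 364 + 6 = 370.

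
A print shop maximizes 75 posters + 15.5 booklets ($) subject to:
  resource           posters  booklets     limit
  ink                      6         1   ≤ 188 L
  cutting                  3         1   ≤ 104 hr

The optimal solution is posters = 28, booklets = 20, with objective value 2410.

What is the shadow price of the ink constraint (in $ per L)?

9.5

At the optimum: ink uses 188 of 188 (binding); cutting uses 104 of 104 (binding).
The binding rows give the dual system: 6·y_ink + 3·y_cutting = 75 and 1·y_ink + 1·y_cutting = 15.5.
→ y_ink = 9.5 and y_cutting = 6.
Shadow price of ink = 9.5.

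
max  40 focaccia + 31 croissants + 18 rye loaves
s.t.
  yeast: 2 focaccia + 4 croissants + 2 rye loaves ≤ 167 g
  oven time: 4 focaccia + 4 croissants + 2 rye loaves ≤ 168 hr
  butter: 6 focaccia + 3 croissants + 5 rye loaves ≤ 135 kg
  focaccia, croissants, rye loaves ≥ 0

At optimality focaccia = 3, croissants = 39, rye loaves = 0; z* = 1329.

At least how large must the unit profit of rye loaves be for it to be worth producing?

26

At the optimum: yeast uses 162 of 167 (slack = 5); oven time uses 168 of 168 (binding); butter uses 135 of 135 (binding).
By complementary slackness, y = 0 for the non-binding constraint.
Dual feasibility on the basic columns requires 4·y_oven time + 6·y_butter = 40, 4·y_oven time + 3·y_butter = 31.
This yields shadow prices y_oven time = 5.5, y_butter = 3.
rye loaves enters the basis when its profit ≥ yᵀa₃ = 5.5·2 + 3·5 = 26.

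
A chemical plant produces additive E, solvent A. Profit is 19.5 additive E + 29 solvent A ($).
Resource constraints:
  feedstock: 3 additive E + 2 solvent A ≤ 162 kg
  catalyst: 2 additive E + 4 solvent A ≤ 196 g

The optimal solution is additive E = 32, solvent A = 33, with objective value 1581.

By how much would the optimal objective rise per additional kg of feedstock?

2.5

Both feedstock and catalyst are binding at x*.
The binding rows give the dual system: 3·y_feedstock + 2·y_catalyst = 19.5 and 2·y_feedstock + 4·y_catalyst = 29.
This yields shadow prices y_feedstock = 2.5, y_catalyst = 6.
Shadow price of feedstock = 2.5.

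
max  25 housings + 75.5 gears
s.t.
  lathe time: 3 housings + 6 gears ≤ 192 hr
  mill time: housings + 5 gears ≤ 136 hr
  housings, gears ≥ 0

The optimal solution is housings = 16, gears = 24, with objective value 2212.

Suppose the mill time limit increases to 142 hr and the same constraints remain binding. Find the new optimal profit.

Both lathe time and mill time are binding at x*.
From A_Bᵀ y = c: 3·y_lathe time + 1·y_mill time = 25; 6·y_lathe time + 5·y_mill time = 75.5.
→ y_lathe time = 5.5 and y_mill time = 8.5.
Δz = y_mill time·Δb = 8.5 × (6) = 51, so new z* = 2212 + 51 = 2263.

2263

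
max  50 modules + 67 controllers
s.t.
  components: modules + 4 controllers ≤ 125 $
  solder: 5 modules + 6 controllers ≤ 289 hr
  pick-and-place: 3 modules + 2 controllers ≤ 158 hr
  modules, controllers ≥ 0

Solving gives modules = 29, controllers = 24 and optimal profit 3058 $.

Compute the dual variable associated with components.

Binding: components and solder. Non-binding: pick-and-place (23 unused).
By complementary slackness, y = 0 for the non-binding constraint.
The binding rows give the dual system: 1·y_components + 5·y_solder = 50 and 4·y_components + 6·y_solder = 67.
Solving: y_components = 2.5, y_solder = 9.5.
Shadow price of components = 2.5.

2.5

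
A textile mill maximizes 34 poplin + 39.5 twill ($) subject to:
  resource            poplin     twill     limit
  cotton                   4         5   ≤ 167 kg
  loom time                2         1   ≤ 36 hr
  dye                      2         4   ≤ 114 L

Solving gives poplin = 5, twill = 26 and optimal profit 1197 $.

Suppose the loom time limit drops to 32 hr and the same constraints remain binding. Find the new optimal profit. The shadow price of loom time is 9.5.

Δb = -4, so new z* = 1197 + (9.5)·(-4) = 1197 − 38 = 1159.

1159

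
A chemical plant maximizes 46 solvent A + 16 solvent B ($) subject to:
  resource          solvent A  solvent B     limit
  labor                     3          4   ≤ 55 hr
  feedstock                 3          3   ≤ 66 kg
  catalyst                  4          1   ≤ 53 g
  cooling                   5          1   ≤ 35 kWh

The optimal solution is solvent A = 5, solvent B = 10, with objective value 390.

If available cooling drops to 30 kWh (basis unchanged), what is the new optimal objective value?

At the optimum: labor uses 55 of 55 (binding); feedstock uses 45 of 66 (slack = 21); catalyst uses 30 of 53 (slack = 23); cooling uses 35 of 35 (binding).
Slack constraints have shadow price 0 (complementary slackness).
From A_Bᵀ y = c: 3·y_labor + 5·y_cooling = 46; 4·y_labor + 1·y_cooling = 16.
Solving: y_labor = 2, y_cooling = 8.
Δz = y_cooling·Δb = 8 × (-5) = -40, so new z* = 390 − 40 = 350.

350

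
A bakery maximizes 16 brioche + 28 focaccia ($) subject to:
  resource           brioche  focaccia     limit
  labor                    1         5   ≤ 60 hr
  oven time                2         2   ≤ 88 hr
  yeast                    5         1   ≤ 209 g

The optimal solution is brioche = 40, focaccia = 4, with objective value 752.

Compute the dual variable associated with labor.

3

Binding: labor and oven time. Non-binding: yeast (5 unused).
Slack constraints have shadow price 0 (complementary slackness).
Dual feasibility on the basic columns requires 1·y_labor + 2·y_oven time = 16, 5·y_labor + 2·y_oven time = 28.
This yields shadow prices y_labor = 3, y_oven time = 6.5.
Shadow price of labor = 3.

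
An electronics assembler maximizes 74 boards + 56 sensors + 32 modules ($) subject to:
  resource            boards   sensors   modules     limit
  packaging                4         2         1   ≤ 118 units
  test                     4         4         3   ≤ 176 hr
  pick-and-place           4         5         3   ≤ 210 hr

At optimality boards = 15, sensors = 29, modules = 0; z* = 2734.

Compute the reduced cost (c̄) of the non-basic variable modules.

-5.5

Binding: packaging and test. Non-binding: pick-and-place (5 unused).
Since pick-and-place is not tight, its dual is 0.
From A_Bᵀ y = c: 4·y_packaging + 4·y_test = 74; 2·y_packaging + 4·y_test = 56.
→ y_packaging = 9 and y_test = 9.5.
Reduced cost of modules: c₃ − yᵀa₃ = 32 − (9·1 + 9.5·3) = 32 − 37.5 = -5.5.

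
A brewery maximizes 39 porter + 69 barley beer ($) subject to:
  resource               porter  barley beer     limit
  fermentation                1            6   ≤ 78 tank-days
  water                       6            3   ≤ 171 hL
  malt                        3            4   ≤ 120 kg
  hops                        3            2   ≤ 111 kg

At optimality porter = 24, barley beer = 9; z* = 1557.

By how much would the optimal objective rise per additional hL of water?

Binding: fermentation and water. Non-binding: malt (12 unused), hops (21 unused).
By complementary slackness, y = 0 for the non-binding constraints.
Dual feasibility on the basic columns requires 1·y_fermentation + 6·y_water = 39, 6·y_fermentation + 3·y_water = 69.
→ y_fermentation = 9 and y_water = 5.
Shadow price of water = 5.

5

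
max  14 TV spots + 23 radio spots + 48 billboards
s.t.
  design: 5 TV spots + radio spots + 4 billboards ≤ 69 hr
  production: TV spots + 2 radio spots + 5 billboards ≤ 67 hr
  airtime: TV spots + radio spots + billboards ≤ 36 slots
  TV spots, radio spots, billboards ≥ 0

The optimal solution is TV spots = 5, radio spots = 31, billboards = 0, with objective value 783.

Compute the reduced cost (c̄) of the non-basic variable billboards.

At the optimum: design uses 56 of 69 (slack = 13); production uses 67 of 67 (binding); airtime uses 36 of 36 (binding).
By complementary slackness, y = 0 for the non-binding constraint.
From A_Bᵀ y = c: 1·y_production + 1·y_airtime = 14; 2·y_production + 1·y_airtime = 23.
This yields shadow prices y_production = 9, y_airtime = 5.
Reduced cost of billboards: c₃ − yᵀa₃ = 48 − (9·5 + 5·1) = 48 − 50 = -2.

-2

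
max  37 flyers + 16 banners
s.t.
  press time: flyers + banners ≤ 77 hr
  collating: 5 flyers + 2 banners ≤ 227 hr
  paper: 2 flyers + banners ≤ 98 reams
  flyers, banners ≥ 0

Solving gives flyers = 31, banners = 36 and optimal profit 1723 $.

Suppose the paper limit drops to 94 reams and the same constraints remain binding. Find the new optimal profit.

At the optimum: press time uses 67 of 77 (slack = 10); collating uses 227 of 227 (binding); paper uses 98 of 98 (binding).
By complementary slackness, y = 0 for the non-binding constraint.
Dual feasibility on the basic columns requires 5·y_collating + 2·y_paper = 37, 2·y_collating + 1·y_paper = 16.
→ y_collating = 5 and y_paper = 6.
Δz = y_paper·Δb = 6 × (-4) = -24, so new z* = 1723 − 24 = 1699.

1699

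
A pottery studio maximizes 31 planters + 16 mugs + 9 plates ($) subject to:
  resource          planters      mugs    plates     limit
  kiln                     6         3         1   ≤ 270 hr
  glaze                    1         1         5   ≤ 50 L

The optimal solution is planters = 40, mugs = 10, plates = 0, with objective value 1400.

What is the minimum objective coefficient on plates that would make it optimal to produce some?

Both kiln and glaze are binding at x*.
The binding rows give the dual system: 6·y_kiln + 1·y_glaze = 31 and 3·y_kiln + 1·y_glaze = 16.
This yields shadow prices y_kiln = 5, y_glaze = 1.
plates enters the basis when its profit ≥ yᵀa₃ = 5·1 + 1·5 = 10.

10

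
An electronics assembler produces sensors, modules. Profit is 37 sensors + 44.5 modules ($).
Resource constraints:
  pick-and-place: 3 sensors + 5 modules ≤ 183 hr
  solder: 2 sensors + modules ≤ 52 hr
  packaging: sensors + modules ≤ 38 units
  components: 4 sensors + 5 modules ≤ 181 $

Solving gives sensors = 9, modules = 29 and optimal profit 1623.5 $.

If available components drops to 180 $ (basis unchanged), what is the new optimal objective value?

At the optimum: pick-and-place uses 172 of 183 (slack = 11); solder uses 47 of 52 (slack = 5); packaging uses 38 of 38 (binding); components uses 181 of 181 (binding).
By complementary slackness, y = 0 for the non-binding constraints.
Dual feasibility on the basic columns requires 1·y_packaging + 4·y_components = 37, 1·y_packaging + 5·y_components = 44.5.
This yields shadow prices y_packaging = 7, y_components = 7.5.
Δz = y_components·Δb = 7.5 × (-1) = -7.5, so new z* = 1623.5 − 7.5 = 1616.

1616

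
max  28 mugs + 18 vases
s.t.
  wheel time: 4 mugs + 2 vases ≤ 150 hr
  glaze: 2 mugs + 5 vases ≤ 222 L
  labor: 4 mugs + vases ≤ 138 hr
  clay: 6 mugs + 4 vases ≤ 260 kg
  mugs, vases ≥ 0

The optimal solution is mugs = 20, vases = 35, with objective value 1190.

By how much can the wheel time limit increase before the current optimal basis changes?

9.2

Binding constraints: wheel time, clay. The basis is B = [[4,2],[6,4]] with det 4.
Per unit increase in wheel time, x* moves by d = (1, -1.5).
The basis stays optimal until labor becomes binding; allowable increase = 9.2 hr.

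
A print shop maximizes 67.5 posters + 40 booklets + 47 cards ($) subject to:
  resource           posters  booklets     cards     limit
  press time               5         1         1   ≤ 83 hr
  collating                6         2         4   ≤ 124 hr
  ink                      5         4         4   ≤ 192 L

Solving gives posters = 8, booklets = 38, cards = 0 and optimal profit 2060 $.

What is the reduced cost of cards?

Binding: collating and ink. Non-binding: press time (5 unused).
Slack constraints have shadow price 0 (complementary slackness).
Dual feasibility on the basic columns requires 6·y_collating + 5·y_ink = 67.5, 2·y_collating + 4·y_ink = 40.
This yields shadow prices y_collating = 5, y_ink = 7.5.
Reduced cost of cards: c₃ − yᵀa₃ = 47 − (5·4 + 7.5·4) = 47 − 50 = -3.

-3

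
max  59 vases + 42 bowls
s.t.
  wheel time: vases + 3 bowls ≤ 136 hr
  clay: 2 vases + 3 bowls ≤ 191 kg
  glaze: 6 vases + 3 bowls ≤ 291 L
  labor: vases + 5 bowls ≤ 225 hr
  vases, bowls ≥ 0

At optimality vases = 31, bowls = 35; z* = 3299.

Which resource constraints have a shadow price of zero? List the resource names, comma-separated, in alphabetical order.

clay, labor

wheel time: 136/136 (binding)
clay: 167/191 (slack 24)
glaze: 291/291 (binding)
labor: 206/225 (slack 19)
By complementary slackness, a constraint with positive slack has shadow price 0 → clay, labor.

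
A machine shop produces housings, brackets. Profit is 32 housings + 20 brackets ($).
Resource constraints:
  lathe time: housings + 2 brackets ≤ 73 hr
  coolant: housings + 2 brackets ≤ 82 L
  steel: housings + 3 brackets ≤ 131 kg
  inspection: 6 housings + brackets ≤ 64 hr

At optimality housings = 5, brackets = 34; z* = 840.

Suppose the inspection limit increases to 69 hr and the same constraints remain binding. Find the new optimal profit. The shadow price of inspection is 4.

Δb = 5, so new z* = 840 + (4)·(5) = 840 + 20 = 860.

860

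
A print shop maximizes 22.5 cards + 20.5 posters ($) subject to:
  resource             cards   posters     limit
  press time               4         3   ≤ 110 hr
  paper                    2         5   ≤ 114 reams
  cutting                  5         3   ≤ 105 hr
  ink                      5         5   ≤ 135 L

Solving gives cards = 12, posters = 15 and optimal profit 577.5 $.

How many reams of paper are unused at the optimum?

15

paper used = 2·12 + 5·15 = 99; slack = 114 − 99 = 15.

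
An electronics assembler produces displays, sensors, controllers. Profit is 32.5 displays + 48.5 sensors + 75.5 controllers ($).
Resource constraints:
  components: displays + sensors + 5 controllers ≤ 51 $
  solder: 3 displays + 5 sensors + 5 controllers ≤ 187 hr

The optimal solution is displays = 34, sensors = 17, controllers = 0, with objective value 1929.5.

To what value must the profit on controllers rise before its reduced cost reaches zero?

82.5

At the optimum: components uses 51 of 51 (binding); solder uses 187 of 187 (binding).
The binding rows give the dual system: 1·y_components + 3·y_solder = 32.5 and 1·y_components + 5·y_solder = 48.5.
→ y_components = 8.5 and y_solder = 8.
controllers enters the basis when its profit ≥ yᵀa₃ = 8.5·5 + 8·5 = 82.5.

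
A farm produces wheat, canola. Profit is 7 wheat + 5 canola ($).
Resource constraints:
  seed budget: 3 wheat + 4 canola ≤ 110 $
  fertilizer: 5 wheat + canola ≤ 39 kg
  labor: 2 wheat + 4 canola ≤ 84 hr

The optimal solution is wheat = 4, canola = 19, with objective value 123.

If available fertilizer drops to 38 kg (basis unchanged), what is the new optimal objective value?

122

At the optimum: seed budget uses 88 of 110 (slack = 22); fertilizer uses 39 of 39 (binding); labor uses 84 of 84 (binding).
Since seed budget is not tight, its dual is 0.
The binding rows give the dual system: 5·y_fertilizer + 2·y_labor = 7 and 1·y_fertilizer + 4·y_labor = 5.
Solving: y_fertilizer = 1, y_labor = 1.
Δz = y_fertilizer·Δb = 1 × (-1) = -1, so new z* = 123 − 1 = 122.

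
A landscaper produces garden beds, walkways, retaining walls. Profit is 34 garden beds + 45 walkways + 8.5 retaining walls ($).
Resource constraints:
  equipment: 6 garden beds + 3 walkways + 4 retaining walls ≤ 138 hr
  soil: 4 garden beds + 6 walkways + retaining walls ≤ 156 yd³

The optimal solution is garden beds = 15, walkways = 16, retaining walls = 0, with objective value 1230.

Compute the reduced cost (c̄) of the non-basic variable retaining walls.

Check each constraint at x*: equipment 138/138 (tight); soil 156/156 (tight).
Dual feasibility on the basic columns requires 6·y_equipment + 4·y_soil = 34, 3·y_equipment + 6·y_soil = 45.
Solving: y_equipment = 1, y_soil = 7.
Reduced cost of retaining walls: c₃ − yᵀa₃ = 8.5 − (1·4 + 7·1) = 8.5 − 11 = -2.5.

-2.5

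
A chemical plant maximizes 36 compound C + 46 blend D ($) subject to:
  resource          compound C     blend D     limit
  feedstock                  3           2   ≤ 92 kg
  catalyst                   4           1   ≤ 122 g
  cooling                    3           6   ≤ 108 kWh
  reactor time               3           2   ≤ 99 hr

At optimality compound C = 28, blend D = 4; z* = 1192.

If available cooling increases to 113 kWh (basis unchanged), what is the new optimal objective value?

1219.5

At the optimum: feedstock uses 92 of 92 (binding); catalyst uses 116 of 122 (slack = 6); cooling uses 108 of 108 (binding); reactor time uses 92 of 99 (slack = 7).
By complementary slackness, y = 0 for the non-binding constraints.
The binding rows give the dual system: 3·y_feedstock + 3·y_cooling = 36 and 2·y_feedstock + 6·y_cooling = 46.
→ y_feedstock = 6.5 and y_cooling = 5.5.
Δz = y_cooling·Δb = 5.5 × (5) = 27.5, so new z* = 1192 + 27.5 = 1219.5.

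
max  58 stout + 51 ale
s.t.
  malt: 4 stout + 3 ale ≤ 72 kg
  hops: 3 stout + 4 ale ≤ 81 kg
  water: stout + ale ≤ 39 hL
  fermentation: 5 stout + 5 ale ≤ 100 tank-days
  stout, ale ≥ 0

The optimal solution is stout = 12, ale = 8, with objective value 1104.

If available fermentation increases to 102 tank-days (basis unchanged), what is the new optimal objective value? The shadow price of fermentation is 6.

Δb = 2, so new z* = 1104 + (6)·(2) = 1104 + 12 = 1116.

1116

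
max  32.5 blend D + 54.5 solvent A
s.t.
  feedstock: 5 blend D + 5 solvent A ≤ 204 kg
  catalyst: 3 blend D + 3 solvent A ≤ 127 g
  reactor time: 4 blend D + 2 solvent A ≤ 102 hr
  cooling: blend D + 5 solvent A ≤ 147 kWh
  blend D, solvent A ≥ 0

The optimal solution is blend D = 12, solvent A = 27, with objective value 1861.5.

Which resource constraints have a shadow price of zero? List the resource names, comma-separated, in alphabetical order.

catalyst, feedstock

feedstock: 195/204 (slack 9)
catalyst: 117/127 (slack 10)
reactor time: 102/102 (binding)
cooling: 147/147 (binding)
By complementary slackness, a constraint with positive slack has shadow price 0 → catalyst, feedstock.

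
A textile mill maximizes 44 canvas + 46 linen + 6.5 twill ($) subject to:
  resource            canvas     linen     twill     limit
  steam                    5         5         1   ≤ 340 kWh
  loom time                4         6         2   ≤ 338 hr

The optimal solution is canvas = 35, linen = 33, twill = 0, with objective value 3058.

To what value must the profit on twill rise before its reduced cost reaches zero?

10

At the optimum: steam uses 340 of 340 (binding); loom time uses 338 of 338 (binding).
The binding rows give the dual system: 5·y_steam + 4·y_loom time = 44 and 5·y_steam + 6·y_loom time = 46.
→ y_steam = 8 and y_loom time = 1.
twill enters the basis when its profit ≥ yᵀa₃ = 8·1 + 1·2 = 10.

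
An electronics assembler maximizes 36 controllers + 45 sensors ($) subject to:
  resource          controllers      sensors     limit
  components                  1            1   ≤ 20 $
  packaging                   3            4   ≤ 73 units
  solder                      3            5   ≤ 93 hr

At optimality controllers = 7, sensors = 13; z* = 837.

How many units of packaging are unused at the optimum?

packaging used = 3·7 + 4·13 = 73; slack = 73 − 73 = 0.

0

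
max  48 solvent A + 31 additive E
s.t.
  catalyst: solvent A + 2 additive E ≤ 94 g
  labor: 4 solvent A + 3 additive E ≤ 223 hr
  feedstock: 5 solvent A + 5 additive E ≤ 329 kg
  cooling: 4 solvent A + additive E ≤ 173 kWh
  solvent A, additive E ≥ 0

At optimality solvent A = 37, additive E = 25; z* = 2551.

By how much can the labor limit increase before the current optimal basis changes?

Binding constraints: labor, cooling. The basis is B = [[4,3],[4,1]] with det -8.
Per unit increase in labor, x* moves by d = (-0.125, 0.5).
The basis stays optimal until catalyst becomes binding; allowable increase = 8 hr.

8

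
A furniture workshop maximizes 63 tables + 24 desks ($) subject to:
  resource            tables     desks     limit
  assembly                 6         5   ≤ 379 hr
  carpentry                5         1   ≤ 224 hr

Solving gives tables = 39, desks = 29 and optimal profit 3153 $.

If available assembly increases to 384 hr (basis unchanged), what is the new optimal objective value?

Both assembly and carpentry are binding at x*.
The binding rows give the dual system: 6·y_assembly + 5·y_carpentry = 63 and 5·y_assembly + 1·y_carpentry = 24.
Solving: y_assembly = 3, y_carpentry = 9.
Δz = y_assembly·Δb = 3 × (5) = 15, so new z* = 3153 + 15 = 3168.

3168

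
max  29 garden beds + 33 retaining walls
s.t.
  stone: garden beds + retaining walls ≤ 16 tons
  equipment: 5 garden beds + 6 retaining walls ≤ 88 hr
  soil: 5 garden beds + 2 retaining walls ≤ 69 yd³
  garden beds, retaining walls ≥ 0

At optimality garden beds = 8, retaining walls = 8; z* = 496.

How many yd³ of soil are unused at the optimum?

soil used = 5·8 + 2·8 = 56; slack = 69 − 56 = 13.

13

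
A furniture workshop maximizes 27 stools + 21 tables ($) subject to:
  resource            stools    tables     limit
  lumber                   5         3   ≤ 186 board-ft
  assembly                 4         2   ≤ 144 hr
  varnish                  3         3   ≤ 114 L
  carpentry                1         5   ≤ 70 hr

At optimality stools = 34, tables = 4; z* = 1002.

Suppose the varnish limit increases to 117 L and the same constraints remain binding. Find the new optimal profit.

1017

Check each constraint at x*: lumber 182/186 (slack 4); assembly 144/144 (tight); varnish 114/114 (tight); carpentry 54/70 (slack 16).
Slack constraints have shadow price 0 (complementary slackness).
From A_Bᵀ y = c: 4·y_assembly + 3·y_varnish = 27; 2·y_assembly + 3·y_varnish = 21.
Solving: y_assembly = 3, y_varnish = 5.
Δz = y_varnish·Δb = 5 × (3) = 15, so new z* = 1002 + 15 = 1017.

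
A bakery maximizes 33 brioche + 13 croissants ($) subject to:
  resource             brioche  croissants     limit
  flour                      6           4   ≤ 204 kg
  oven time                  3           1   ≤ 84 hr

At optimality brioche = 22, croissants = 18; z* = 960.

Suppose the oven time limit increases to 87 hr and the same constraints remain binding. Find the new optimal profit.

987

At the optimum: flour uses 204 of 204 (binding); oven time uses 84 of 84 (binding).
Dual feasibility on the basic columns requires 6·y_flour + 3·y_oven time = 33, 4·y_flour + 1·y_oven time = 13.
This yields shadow prices y_flour = 1, y_oven time = 9.
Δz = y_oven time·Δb = 9 × (3) = 27, so new z* = 960 + 27 = 987.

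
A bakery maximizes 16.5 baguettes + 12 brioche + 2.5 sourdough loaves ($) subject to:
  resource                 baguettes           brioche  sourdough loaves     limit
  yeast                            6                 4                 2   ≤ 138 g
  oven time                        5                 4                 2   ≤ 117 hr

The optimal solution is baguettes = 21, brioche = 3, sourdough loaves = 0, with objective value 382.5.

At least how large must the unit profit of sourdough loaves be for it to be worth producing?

6

Both yeast and oven time are binding at x*.
From A_Bᵀ y = c: 6·y_yeast + 5·y_oven time = 16.5; 4·y_yeast + 4·y_oven time = 12.
This yields shadow prices y_yeast = 1.5, y_oven time = 1.5.
sourdough loaves enters the basis when its profit ≥ yᵀa₃ = 1.5·2 + 1.5·2 = 6.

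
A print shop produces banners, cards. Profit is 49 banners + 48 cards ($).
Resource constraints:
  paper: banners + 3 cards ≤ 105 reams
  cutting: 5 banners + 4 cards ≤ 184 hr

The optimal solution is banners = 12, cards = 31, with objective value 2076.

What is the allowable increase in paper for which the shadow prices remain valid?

Binding constraints: paper, cutting. The basis is B = [[1,3],[5,4]] with det -11.
Per unit increase in paper, x* moves by d = (-0.3636, 0.4545).
The basis stays optimal until banners reaches 0; allowable increase = 33 reams.

33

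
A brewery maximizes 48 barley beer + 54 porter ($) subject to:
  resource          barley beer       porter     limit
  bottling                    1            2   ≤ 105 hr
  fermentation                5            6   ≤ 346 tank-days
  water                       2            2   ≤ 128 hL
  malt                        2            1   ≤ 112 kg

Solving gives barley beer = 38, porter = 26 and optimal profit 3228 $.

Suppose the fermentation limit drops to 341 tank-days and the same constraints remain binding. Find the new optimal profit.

Check each constraint at x*: bottling 90/105 (slack 15); fermentation 346/346 (tight); water 128/128 (tight); malt 102/112 (slack 10).
Slack constraints have shadow price 0 (complementary slackness).
From A_Bᵀ y = c: 5·y_fermentation + 2·y_water = 48; 6·y_fermentation + 2·y_water = 54.
Solving: y_fermentation = 6, y_water = 9.
Δz = y_fermentation·Δb = 6 × (-5) = -30, so new z* = 3228 − 30 = 3198.

3198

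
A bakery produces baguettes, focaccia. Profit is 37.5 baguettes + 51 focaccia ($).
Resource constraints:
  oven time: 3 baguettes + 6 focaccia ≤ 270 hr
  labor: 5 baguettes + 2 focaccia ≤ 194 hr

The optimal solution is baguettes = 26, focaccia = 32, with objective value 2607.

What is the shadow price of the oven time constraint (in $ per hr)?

At the optimum: oven time uses 270 of 270 (binding); labor uses 194 of 194 (binding).
The binding rows give the dual system: 3·y_oven time + 5·y_labor = 37.5 and 6·y_oven time + 2·y_labor = 51.
→ y_oven time = 7.5 and y_labor = 3.
Shadow price of oven time = 7.5.

7.5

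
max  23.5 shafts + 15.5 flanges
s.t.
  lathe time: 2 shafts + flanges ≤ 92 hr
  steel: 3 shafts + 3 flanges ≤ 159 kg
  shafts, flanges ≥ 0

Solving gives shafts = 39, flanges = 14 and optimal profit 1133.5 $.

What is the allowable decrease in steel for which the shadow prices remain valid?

21

Binding constraints: lathe time, steel. The basis is B = [[2,1],[3,3]] with det 3.
Per unit decrease in steel, x* moves by d = (0.3333, -0.6667).
The basis stays optimal until flanges reaches 0; allowable decrease = 21 kg.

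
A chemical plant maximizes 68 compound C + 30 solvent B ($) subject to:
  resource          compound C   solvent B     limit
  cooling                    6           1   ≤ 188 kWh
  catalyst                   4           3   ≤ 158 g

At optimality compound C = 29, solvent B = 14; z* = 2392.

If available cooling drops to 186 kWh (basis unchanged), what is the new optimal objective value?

Check each constraint at x*: cooling 188/188 (tight); catalyst 158/158 (tight).
The binding rows give the dual system: 6·y_cooling + 4·y_catalyst = 68 and 1·y_cooling + 3·y_catalyst = 30.
This yields shadow prices y_cooling = 6, y_catalyst = 8.
Δz = y_cooling·Δb = 6 × (-2) = -12, so new z* = 2392 − 12 = 2380.

2380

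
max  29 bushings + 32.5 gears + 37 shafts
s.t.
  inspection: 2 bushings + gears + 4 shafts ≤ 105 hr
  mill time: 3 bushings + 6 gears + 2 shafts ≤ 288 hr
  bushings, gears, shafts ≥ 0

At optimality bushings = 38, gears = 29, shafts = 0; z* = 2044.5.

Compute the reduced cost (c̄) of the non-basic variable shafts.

Check each constraint at x*: inspection 105/105 (tight); mill time 288/288 (tight).
From A_Bᵀ y = c: 2·y_inspection + 3·y_mill time = 29; 1·y_inspection + 6·y_mill time = 32.5.
Solving: y_inspection = 8.5, y_mill time = 4.
Reduced cost of shafts: c₃ − yᵀa₃ = 37 − (8.5·4 + 4·2) = 37 − 42 = -5.

-5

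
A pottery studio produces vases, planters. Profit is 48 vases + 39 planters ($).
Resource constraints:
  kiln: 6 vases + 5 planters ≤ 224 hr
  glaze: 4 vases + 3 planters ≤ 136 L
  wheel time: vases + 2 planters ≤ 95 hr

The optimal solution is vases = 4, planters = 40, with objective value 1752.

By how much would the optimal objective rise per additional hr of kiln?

At the optimum: kiln uses 224 of 224 (binding); glaze uses 136 of 136 (binding); wheel time uses 84 of 95 (slack = 11).
Since wheel time is not tight, its dual is 0.
Dual feasibility on the basic columns requires 6·y_kiln + 4·y_glaze = 48, 5·y_kiln + 3·y_glaze = 39.
Solving: y_kiln = 6, y_glaze = 3.
Shadow price of kiln = 6.

6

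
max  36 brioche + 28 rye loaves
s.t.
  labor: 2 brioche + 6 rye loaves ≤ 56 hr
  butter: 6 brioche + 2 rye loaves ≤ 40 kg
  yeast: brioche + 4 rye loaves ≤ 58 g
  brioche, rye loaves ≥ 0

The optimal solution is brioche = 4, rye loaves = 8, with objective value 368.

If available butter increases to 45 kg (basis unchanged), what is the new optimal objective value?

393

Binding: labor and butter. Non-binding: yeast (22 unused).
Slack constraints have shadow price 0 (complementary slackness).
Dual feasibility on the basic columns requires 2·y_labor + 6·y_butter = 36, 6·y_labor + 2·y_butter = 28.
→ y_labor = 3 and y_butter = 5.
Δz = y_butter·Δb = 5 × (5) = 25, so new z* = 368 + 25 = 393.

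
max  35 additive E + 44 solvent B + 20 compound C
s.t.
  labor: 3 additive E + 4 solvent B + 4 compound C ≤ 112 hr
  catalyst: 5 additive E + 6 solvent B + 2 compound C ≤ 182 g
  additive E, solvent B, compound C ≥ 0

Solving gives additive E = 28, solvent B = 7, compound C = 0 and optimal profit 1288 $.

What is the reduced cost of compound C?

Check each constraint at x*: labor 112/112 (tight); catalyst 182/182 (tight).
From A_Bᵀ y = c: 3·y_labor + 5·y_catalyst = 35; 4·y_labor + 6·y_catalyst = 44.
This yields shadow prices y_labor = 5, y_catalyst = 4.
Reduced cost of compound C: c₃ − yᵀa₃ = 20 − (5·4 + 4·2) = 20 − 28 = -8.

-8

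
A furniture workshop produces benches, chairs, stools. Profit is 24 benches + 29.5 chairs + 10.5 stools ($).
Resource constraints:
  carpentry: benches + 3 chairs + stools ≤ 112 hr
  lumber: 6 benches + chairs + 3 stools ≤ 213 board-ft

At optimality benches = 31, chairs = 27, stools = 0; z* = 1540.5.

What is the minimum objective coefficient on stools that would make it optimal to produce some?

Both carpentry and lumber are binding at x*.
Dual feasibility on the basic columns requires 1·y_carpentry + 6·y_lumber = 24, 3·y_carpentry + 1·y_lumber = 29.5.
This yields shadow prices y_carpentry = 9, y_lumber = 2.5.
stools enters the basis when its profit ≥ yᵀa₃ = 9·1 + 2.5·3 = 16.5.

16.5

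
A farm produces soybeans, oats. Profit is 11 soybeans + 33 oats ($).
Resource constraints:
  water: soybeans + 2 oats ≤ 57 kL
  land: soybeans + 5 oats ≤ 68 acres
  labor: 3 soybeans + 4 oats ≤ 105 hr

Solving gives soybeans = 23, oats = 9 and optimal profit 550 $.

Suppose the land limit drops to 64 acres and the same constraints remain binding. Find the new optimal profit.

530

Binding: land and labor. Non-binding: water (16 unused).
Since water is not tight, its dual is 0.
From A_Bᵀ y = c: 1·y_land + 3·y_labor = 11; 5·y_land + 4·y_labor = 33.
This yields shadow prices y_land = 5, y_labor = 2.
Δz = y_land·Δb = 5 × (-4) = -20, so new z* = 550 − 20 = 530.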